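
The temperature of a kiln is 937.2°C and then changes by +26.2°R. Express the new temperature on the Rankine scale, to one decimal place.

2204.8°R

The 26.2°R change is an interval, so only the factor 5/9 applies: +26.2 × 5/9 = +14.5556°C.
Final Celsius temperature: 937.2000 + 14.5556 = 951.7556°C.
In Rankine: 951.7556 × 1.8 + 491.67 = 2204.8°R.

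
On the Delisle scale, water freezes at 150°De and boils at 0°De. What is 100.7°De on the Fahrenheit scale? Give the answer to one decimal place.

Linear interpolation between the fixed points: C = (100.7 - 150) × 100 / (0 - 150) = 32.8667°C.
Then 32.8667 × 1.8 + 32 = 91.2°F.

91.2°F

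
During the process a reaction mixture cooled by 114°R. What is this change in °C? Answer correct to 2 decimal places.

63.33°C

An interval of 1°R corresponds to 5/9°C.
114 × 5/9 = 63.33.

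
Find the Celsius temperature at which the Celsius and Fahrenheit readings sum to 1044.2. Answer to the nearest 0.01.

361.50°C

Let C be the Celsius reading. The Fahrenheit reading is F = 1.8·C + 32.
Require C + F = 1044.2: (2.8)·C + 32 = 1044.2.
C = (1044.2 - 32) / (2.8) = 361.50.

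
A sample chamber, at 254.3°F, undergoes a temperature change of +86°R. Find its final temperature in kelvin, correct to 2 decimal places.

444.43 K

Initial temperature in Celsius: (254.3 - 32) × 5/9 = 123.5000°C.
The 86°R change is an interval, so only the factor 5/9 applies: +86 × 5/9 = +47.7778°C.
Final Celsius temperature: 123.5000 + 47.7778 = 171.2778°C.
In kelvin: 171.2778 + 273.15 = 444.43 K.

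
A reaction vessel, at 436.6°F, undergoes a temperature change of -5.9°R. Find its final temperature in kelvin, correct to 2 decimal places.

494.65 K

Initial temperature in Celsius: (436.6 - 32) × 5/9 = 224.7778°C.
The 5.9°R change is an interval, so only the factor 5/9 applies: -5.9 × 5/9 = -3.2778°C.
Final Celsius temperature: 224.7778 - 3.2778 = 221.5000°C.
In kelvin: 221.5000 + 273.15 = 494.65 K.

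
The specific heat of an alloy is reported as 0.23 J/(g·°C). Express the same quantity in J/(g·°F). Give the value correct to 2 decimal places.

Since only a temperature interval is involved, the additive offset between the scales drops out.
A change of 1°F is a change of 5/9°C, so per °F the value is 0.23 × 5/9 = 0.13.

0.13 J/(g·°F)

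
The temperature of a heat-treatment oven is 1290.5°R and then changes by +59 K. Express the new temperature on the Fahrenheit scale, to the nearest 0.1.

Initial temperature in Celsius: (1290.5 - 491.67) × 5/9 = 443.7944°C.
The 59 K change is an interval; Kelvin and Celsius degrees are the same size, so ΔC = +59°C.
Final Celsius temperature: 443.7944 + 59.0000 = 502.7944°C.
In Fahrenheit: 502.7944 × 1.8 + 32 = 937.0°F.

937.0°F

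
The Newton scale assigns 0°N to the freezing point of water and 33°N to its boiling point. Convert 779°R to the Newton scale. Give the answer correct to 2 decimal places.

First in Celsius: (779 - 491.67) × 5/9 = 159.6278°C.
Linearly onto the Newton scale: 0 + (159.6278 / 100) × (33 - 0) = 52.68°N.

52.68°N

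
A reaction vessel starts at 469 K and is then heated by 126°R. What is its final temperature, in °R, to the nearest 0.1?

Initial temperature in Celsius: 469 - 273.15 = 195.8500°C.
The 126°R change is an interval, so only the factor 5/9 applies: +126 × 5/9 = +70.0000°C.
Final Celsius temperature: 195.8500 + 70.0000 = 265.8500°C.
In Rankine: 265.8500 × 1.8 + 491.67 = 970.2°R.

970.2°R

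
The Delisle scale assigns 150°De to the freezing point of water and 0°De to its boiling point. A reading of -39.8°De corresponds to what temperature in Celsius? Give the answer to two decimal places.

Linear interpolation between the fixed points: C = (-39.8 - 150) × 100 / (0 - 150) = 126.5333°C.

126.53°C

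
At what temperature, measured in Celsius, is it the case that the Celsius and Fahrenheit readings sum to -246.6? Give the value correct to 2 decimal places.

-99.50°C

Let C be the Celsius reading. The Fahrenheit reading is F = 1.8·C + 32.
Require C + F = -246.6: (2.8)·C + 32 = -246.6.
C = (-246.6 - 32) / (2.8) = -99.50.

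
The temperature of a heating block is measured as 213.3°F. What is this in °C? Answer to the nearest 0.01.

100.72°C

In Celsius: (213.3 - 32) × 5/9 = 100.7222°C.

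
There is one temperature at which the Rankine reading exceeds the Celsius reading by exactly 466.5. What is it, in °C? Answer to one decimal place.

-31.5°C

Let C be the Celsius reading. The Rankine reading is R = 1.8·C + 491.67.
Require R - C = 466.5: (0.8)·C + 491.67 = 466.5.
C = (466.5 - 491.67) / (0.8) = -31.5.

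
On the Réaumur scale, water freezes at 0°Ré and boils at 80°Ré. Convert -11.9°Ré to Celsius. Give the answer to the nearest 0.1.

Linear interpolation between the fixed points: C = (-11.9 - 0) × 100 / (80 - 0) = -14.8750°C.

-14.9°C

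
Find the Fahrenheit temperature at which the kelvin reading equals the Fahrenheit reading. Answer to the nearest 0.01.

574.59°F

Let F be the Fahrenheit reading. The kelvin reading is K = 5/9·F + 255.372.
Set K = F: 5/9·F + 255.372 = F.
(-4/9)·F = -255.372  ⇒  F = 574.59.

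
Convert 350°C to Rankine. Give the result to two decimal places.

1121.67°R

In Rankine: 350.0000 × 1.8 + 491.67 = 1121.67°R.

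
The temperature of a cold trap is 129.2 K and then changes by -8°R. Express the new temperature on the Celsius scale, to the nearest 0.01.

Initial temperature in Celsius: 129.2 - 273.15 = -143.9500°C.
The 8°R change is an interval, so only the factor 5/9 applies: -8 × 5/9 = -4.4444°C.
Final Celsius temperature: -143.9500 - 4.4444 = -148.3944°C.

-148.39°C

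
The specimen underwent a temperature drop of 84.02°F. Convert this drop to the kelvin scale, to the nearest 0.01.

Only the scale ratio 5/9 matters for a change in temperature.
84.02 × 5/9 = 46.68.

46.68 K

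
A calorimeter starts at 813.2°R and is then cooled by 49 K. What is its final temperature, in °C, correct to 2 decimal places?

Initial temperature in Celsius: (813.2 - 491.67) × 5/9 = 178.6278°C.
The 49 K change is an interval; Kelvin and Celsius degrees are the same size, so ΔC = -49°C.
Final Celsius temperature: 178.6278 - 49.0000 = 129.6278°C.

129.63°C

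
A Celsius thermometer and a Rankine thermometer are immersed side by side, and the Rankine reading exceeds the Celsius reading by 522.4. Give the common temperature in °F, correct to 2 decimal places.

Let x be the Celsius reading; then the Rankine reading is 1.8·x + 491.67.
(1.8·x + 491.67) - x = 522.4  ⇒  (0.8)·x = 30.73  ⇒  x = 38.4125°C.
In Fahrenheit: 38.4125 × 1.8 + 32 = 101.14°F.

101.14°F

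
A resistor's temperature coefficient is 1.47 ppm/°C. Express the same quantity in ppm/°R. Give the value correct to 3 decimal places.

0.817 ppm/°R

The quantity depends on a temperature interval, so only the ratio of degree sizes applies; the offset between the scales is irrelevant.
A change of 1°R is a change of 5/9°C, so per °R the value is 1.47 × 5/9 = 0.817.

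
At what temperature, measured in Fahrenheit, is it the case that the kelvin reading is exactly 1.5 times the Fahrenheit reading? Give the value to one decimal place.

Let F be the Fahrenheit reading. The kelvin reading is K = 5/9·F + 255.372.
Require K = 1.5·F: 5/9·F + 255.372 = 1.5·F.
(-17/18)·F = -255.372  ⇒  F = 270.4.

270.4°F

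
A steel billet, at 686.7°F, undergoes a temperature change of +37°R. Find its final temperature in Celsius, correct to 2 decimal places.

Initial temperature in Celsius: (686.7 - 32) × 5/9 = 363.7222°C.
The 37°R change is an interval, so only the factor 5/9 applies: +37 × 5/9 = +20.5556°C.
Final Celsius temperature: 363.7222 + 20.5556 = 384.2778°C.

384.28°C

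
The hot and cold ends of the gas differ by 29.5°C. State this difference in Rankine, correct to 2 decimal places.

53.10°R

An interval of 1°C corresponds to 1.8°R.
29.5 × 1.8 = 53.10.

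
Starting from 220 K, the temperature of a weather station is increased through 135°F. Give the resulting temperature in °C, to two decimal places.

21.85°C

Initial temperature in Celsius: 220 - 273.15 = -53.1500°C.
The 135°F change is an interval, so only the factor 5/9 applies: +135 × 5/9 = +75.0000°C.
Final Celsius temperature: -53.1500 + 75.0000 = 21.8500°C.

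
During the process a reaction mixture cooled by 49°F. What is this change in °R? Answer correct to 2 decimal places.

49.00°R

Fahrenheit and Rankine degrees are the same size, so the interval is unchanged: 49.00.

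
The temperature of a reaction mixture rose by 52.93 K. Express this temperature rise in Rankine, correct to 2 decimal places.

95.27°R

An interval of 1 K corresponds to 1.8°R.
52.93 × 1.8 = 95.27.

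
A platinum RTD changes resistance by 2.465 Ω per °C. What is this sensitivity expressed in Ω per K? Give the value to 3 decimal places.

The quantity depends on a temperature interval, so only the ratio of degree sizes applies; the offset between the scales is irrelevant.
A change of 1 K is a change of 1°C, so per K the value is 2.465 × 1 = 2.465.

2.465 Ω per K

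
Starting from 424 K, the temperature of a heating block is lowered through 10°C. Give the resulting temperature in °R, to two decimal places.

745.20°R

Initial temperature in Celsius: 424 - 273.15 = 150.8500°C.
Final Celsius temperature: 150.8500 - 10.0000 = 140.8500°C.
In Rankine: 140.8500 × 1.8 + 491.67 = 745.20°R.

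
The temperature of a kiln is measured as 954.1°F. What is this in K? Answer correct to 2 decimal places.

785.43 K

In Celsius: (954.1 - 32) × 5/9 = 512.2778°C.
In kelvin: 512.2778 + 273.15 = 785.43 K.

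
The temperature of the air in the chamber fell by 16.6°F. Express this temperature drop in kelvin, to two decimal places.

9.22 K

An interval of 1°F corresponds to 5/9 K.
16.6 × 5/9 = 9.22.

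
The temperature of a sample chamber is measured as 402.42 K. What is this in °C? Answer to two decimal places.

In Celsius: 402.42 - 273.15 = 129.2700°C.

129.27°C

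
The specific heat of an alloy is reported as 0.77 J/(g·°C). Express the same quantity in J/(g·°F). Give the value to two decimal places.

0.43 J/(g·°F)

Since only a temperature interval is involved, the additive offset between the scales drops out.
A change of 1°F is a change of 5/9°C, so per °F the value is 0.77 × 5/9 = 0.43.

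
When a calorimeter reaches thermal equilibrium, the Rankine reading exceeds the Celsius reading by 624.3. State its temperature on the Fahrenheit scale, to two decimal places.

330.42°F

Let x be the Celsius reading; then the Rankine reading is 1.8·x + 491.67.
(1.8·x + 491.67) - x = 624.3  ⇒  (0.8)·x = 132.63  ⇒  x = 165.7875°C.
In Fahrenheit: 165.7875 × 1.8 + 32 = 330.42°F.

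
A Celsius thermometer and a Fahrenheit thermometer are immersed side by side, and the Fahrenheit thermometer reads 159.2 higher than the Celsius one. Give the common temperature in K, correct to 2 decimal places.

Let x be the Celsius reading; then the Fahrenheit reading is 1.8·x + 32.
(1.8·x + 32) - x = 159.2  ⇒  (0.8)·x = 127.2  ⇒  x = 159.0000°C.
In kelvin: 159.0000 + 273.15 = 432.15 K.

432.15 K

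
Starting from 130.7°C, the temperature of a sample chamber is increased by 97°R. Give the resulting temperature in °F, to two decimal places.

The 97°R change is an interval, so only the factor 5/9 applies: +97 × 5/9 = +53.8889°C.
Final Celsius temperature: 130.7000 + 53.8889 = 184.5889°C.
In Fahrenheit: 184.5889 × 1.8 + 32 = 364.26°F.

364.26°F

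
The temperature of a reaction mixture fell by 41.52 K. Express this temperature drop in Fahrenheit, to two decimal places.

For a temperature interval the offset drops out; only the factor 1.8 applies.
41.52 × 1.8 = 74.74.

74.74°F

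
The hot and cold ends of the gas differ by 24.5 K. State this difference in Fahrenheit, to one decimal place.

44.1°F

For a temperature interval the offset drops out; only the factor 1.8 applies.
24.5 × 1.8 = 44.1.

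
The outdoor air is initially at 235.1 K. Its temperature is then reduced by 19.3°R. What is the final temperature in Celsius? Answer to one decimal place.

Initial temperature in Celsius: 235.1 - 273.15 = -38.0500°C.
The 19.3°R change is an interval, so only the factor 5/9 applies: -19.3 × 5/9 = -10.7222°C.
Final Celsius temperature: -38.0500 - 10.7222 = -48.7722°C.

-48.8°C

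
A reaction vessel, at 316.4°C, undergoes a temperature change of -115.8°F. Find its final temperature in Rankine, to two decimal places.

The 115.8°F change is an interval, so only the factor 5/9 applies: -115.8 × 5/9 = -64.3333°C.
Final Celsius temperature: 316.4000 - 64.3333 = 252.0667°C.
In Rankine: 252.0667 × 1.8 + 491.67 = 945.39°R.

945.39°R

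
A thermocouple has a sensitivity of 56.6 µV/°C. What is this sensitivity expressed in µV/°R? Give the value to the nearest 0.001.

31.444 µV/°R

Since only a temperature interval is involved, the additive offset between the scales drops out.
A change of 1°R is a change of 5/9°C, so per °R the value is 56.6 × 5/9 = 31.444.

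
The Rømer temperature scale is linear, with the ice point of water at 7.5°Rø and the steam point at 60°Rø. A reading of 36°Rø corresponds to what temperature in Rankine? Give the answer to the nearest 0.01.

589.38°R

Linear interpolation between the fixed points: C = (36 - 7.5) × 100 / (60 - 7.5) = 54.2857°C.
Then 54.2857 × 1.8 + 491.67 = 589.38°R.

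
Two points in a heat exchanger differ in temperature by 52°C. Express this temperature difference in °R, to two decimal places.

An interval of 1°C corresponds to 1.8°R.
52 × 1.8 = 93.60.

93.60°R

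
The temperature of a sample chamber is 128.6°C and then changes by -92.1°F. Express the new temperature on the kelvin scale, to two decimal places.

The 92.1°F change is an interval, so only the factor 5/9 applies: -92.1 × 5/9 = -51.1667°C.
Final Celsius temperature: 128.6000 - 51.1667 = 77.4333°C.
In kelvin: 77.4333 + 273.15 = 350.58 K.

350.58 K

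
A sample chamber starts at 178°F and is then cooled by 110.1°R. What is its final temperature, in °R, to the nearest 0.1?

Initial temperature in Celsius: (178 - 32) × 5/9 = 81.1111°C.
The 110.1°R change is an interval, so only the factor 5/9 applies: -110.1 × 5/9 = -61.1667°C.
Final Celsius temperature: 81.1111 - 61.1667 = 19.9444°C.
In Rankine: 19.9444 × 1.8 + 491.67 = 527.6°R.

527.6°R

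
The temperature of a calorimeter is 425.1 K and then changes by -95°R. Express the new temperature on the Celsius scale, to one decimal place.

Initial temperature in Celsius: 425.1 - 273.15 = 151.9500°C.
The 95°R change is an interval, so only the factor 5/9 applies: -95 × 5/9 = -52.7778°C.
Final Celsius temperature: 151.9500 - 52.7778 = 99.1722°C.

99.2°C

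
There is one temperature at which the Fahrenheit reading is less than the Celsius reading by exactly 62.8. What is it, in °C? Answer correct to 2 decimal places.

Let C be the Celsius reading. The Fahrenheit reading is F = 1.8·C + 32.
Require F - C = -62.8: (0.8)·C + 32 = -62.8.
C = (-62.8 - 32) / (0.8) = -118.50.

-118.50°C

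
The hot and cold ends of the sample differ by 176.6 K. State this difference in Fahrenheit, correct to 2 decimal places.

317.88°F

Only the scale ratio 1.8 matters for a change in temperature.
176.6 × 1.8 = 317.88.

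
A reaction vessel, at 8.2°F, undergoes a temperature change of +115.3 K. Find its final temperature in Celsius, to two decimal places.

102.08°C

Initial temperature in Celsius: (8.2 - 32) × 5/9 = -13.2222°C.
The 115.3 K change is an interval; Kelvin and Celsius degrees are the same size, so ΔC = +115.3°C.
Final Celsius temperature: -13.2222 + 115.3000 = 102.0778°C.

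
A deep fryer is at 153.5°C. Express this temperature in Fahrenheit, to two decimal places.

308.30°F

In Fahrenheit: 153.5000 × 1.8 + 32 = 308.30°F.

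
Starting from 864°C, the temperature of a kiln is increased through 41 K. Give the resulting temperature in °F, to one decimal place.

The 41 K change is an interval; Kelvin and Celsius degrees are the same size, so ΔC = +41°C.
Final Celsius temperature: 864.0000 + 41.0000 = 905.0000°C.
In Fahrenheit: 905.0000 × 1.8 + 32 = 1661.0°F.

1661.0°F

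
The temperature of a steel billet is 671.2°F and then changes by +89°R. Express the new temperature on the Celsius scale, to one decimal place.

404.6°C

Initial temperature in Celsius: (671.2 - 32) × 5/9 = 355.1111°C.
The 89°R change is an interval, so only the factor 5/9 applies: +89 × 5/9 = +49.4444°C.
Final Celsius temperature: 355.1111 + 49.4444 = 404.5556°C.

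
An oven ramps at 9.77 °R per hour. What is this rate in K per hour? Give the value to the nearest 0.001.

5.428 K/hour

Since only a temperature interval is involved, the additive offset between the scales drops out.
A change of 1°R is a change of 5/9 K, so 9.77 × 5/9 = 5.428.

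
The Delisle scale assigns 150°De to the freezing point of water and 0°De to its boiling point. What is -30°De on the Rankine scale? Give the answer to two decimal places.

Linear interpolation between the fixed points: C = (-30 - 150) × 100 / (0 - 150) = 120.0000°C.
Then 120.0000 × 1.8 + 491.67 = 707.67°R.

707.67°R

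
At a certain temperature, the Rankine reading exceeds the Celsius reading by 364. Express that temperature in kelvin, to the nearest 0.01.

113.56 K

Let x be the Rankine reading; then the Celsius reading is 5/9·x - 273.15.
(5/9·x - 273.15) - x = -364  ⇒  (-4/9)·x = -90.85  ⇒  x = 204.4125°R.
In Celsius: (204.4125 - 491.67) × 5/9 = -159.5875°C.
In kelvin: -159.5875 + 273.15 = 113.56 K.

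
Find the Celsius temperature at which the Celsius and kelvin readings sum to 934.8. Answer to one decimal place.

330.8°C

Let C be the Celsius reading. The kelvin reading is K = 1·C + 273.15.
Require C + K = 934.8: (2)·C + 273.15 = 934.8.
C = (934.8 - 273.15) / (2) = 330.8.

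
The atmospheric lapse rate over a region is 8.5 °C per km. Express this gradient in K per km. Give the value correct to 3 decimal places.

Since only a temperature interval is involved, the additive offset between the scales drops out.
A change of 1°C is a change of 1 K, so 8.5 × 1 = 8.500.

8.500 K/km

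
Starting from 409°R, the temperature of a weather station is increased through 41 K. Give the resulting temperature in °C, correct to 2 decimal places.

Initial temperature in Celsius: (409 - 491.67) × 5/9 = -45.9278°C.
The 41 K change is an interval; Kelvin and Celsius degrees are the same size, so ΔC = +41°C.
Final Celsius temperature: -45.9278 + 41.0000 = -4.9278°C.

-4.93°C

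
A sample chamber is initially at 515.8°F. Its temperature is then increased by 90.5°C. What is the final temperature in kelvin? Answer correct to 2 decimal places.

632.43 K

Initial temperature in Celsius: (515.8 - 32) × 5/9 = 268.7778°C.
Final Celsius temperature: 268.7778 + 90.5000 = 359.2778°C.
In kelvin: 359.2778 + 273.15 = 632.43 K.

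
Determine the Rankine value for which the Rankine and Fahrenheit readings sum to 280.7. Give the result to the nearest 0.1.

370.2°R

Let R be the Rankine reading. The Fahrenheit reading is F = 1·R - 459.67.
Require R + F = 280.7: (2)·R - 459.67 = 280.7.
R = (280.7 + 459.67) / (2) = 370.2.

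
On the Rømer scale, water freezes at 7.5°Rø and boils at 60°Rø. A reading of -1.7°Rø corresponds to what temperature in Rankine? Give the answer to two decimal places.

Linear interpolation between the fixed points: C = (-1.7 - 7.5) × 100 / (60 - 7.5) = -17.5238°C.
Then -17.5238 × 1.8 + 491.67 = 460.13°R.

460.13°R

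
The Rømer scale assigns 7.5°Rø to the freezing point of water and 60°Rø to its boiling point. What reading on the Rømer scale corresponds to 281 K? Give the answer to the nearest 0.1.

First in Celsius: 281 - 273.15 = 7.8500°C.
Linearly onto the Rømer scale: 7.5 + (7.8500 / 100) × (60 - 7.5) = 11.6°Rø.

11.6°Rø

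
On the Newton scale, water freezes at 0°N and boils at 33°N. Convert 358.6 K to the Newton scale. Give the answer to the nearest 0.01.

28.20°N

First in Celsius: 358.6 - 273.15 = 85.4500°C.
Linearly onto the Newton scale: 0 + (85.4500 / 100) × (33 - 0) = 28.20°N.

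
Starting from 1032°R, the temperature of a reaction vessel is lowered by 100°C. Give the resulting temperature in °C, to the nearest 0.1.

Initial temperature in Celsius: (1032 - 491.67) × 5/9 = 300.1833°C.
Final Celsius temperature: 300.1833 - 100.0000 = 200.1833°C.

200.2°C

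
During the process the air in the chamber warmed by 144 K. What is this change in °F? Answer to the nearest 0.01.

259.20°F

For a temperature interval the offset drops out; only the factor 1.8 applies.
144 × 1.8 = 259.20.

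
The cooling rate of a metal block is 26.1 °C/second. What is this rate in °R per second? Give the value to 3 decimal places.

46.980 °R/second

Since only a temperature interval is involved, the additive offset between the scales drops out.
A change of 1°C is a change of 1.8°R, so 26.1 × 1.8 = 46.980.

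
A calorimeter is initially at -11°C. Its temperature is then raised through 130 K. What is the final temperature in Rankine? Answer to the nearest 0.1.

705.9°R

The 130 K change is an interval; Kelvin and Celsius degrees are the same size, so ΔC = +130°C.
Final Celsius temperature: -11.0000 + 130.0000 = 119.0000°C.
In Rankine: 119.0000 × 1.8 + 491.67 = 705.9°R.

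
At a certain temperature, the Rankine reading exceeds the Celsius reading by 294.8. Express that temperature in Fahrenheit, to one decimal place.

-411.0°F

Let x be the Rankine reading; then the Celsius reading is 5/9·x - 273.15.
(5/9·x - 273.15) - x = -294.8  ⇒  (-4/9)·x = -21.65  ⇒  x = 48.7125°R.
In Celsius: (48.7125 - 491.67) × 5/9 = -246.0875°C.
In Fahrenheit: -246.0875 × 1.8 + 32 = -411.0°F.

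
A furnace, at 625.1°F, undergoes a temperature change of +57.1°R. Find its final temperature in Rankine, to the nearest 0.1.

Initial temperature in Celsius: (625.1 - 32) × 5/9 = 329.5000°C.
The 57.1°R change is an interval, so only the factor 5/9 applies: +57.1 × 5/9 = +31.7222°C.
Final Celsius temperature: 329.5000 + 31.7222 = 361.2222°C.
In Rankine: 361.2222 × 1.8 + 491.67 = 1141.9°R.

1141.9°R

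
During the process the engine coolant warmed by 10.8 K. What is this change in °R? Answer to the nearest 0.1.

19.4°R

Only the scale ratio 1.8 matters for a change in temperature.
10.8 × 1.8 = 19.4.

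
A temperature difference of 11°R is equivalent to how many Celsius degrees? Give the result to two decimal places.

Only the scale ratio 5/9 matters for a change in temperature.
11 × 5/9 = 6.11.

6.11°C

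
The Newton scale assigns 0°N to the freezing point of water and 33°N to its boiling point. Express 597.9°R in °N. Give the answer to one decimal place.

First in Celsius: (597.9 - 491.67) × 5/9 = 59.0167°C.
Linearly onto the Newton scale: 0 + (59.0167 / 100) × (33 - 0) = 19.5°N.

19.5°N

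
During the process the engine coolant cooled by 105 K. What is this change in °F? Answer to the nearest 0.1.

189.0°F

Only the scale ratio 1.8 matters for a change in temperature.
105 × 1.8 = 189.0.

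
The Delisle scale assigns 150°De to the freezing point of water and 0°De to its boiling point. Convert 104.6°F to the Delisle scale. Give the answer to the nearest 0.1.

89.5°De

First in Celsius: (104.6 - 32) × 5/9 = 40.3333°C.
Linearly onto the Delisle scale: 150 + (40.3333 / 100) × (0 - 150) = 89.5°De.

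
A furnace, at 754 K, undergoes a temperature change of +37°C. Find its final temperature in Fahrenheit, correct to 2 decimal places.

964.13°F

Initial temperature in Celsius: 754 - 273.15 = 480.8500°C.
Final Celsius temperature: 480.8500 + 37.0000 = 517.8500°C.
In Fahrenheit: 517.8500 × 1.8 + 32 = 964.13°F.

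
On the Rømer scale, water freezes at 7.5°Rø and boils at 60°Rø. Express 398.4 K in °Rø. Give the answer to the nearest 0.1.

73.3°Rø

First in Celsius: 398.4 - 273.15 = 125.2500°C.
Linearly onto the Rømer scale: 7.5 + (125.2500 / 100) × (60 - 7.5) = 73.3°Rø.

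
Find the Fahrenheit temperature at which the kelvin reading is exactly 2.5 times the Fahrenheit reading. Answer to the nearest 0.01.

131.33°F

Let F be the Fahrenheit reading. The kelvin reading is K = 5/9·F + 255.372.
Require K = 2.5·F: 5/9·F + 255.372 = 2.5·F.
(-35/18)·F = -255.372  ⇒  F = 131.33.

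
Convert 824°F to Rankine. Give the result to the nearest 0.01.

In Celsius: (824 - 32) × 5/9 = 440.0000°C.
In Rankine: 440.0000 × 1.8 + 491.67 = 1283.67°R.

1283.67°R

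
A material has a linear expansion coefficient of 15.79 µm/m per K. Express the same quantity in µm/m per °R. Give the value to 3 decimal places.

8.772 µm/m per °R

Since only a temperature interval is involved, the additive offset between the scales drops out.
A change of 1°R is a change of 5/9 K, so per °R the value is 15.79 × 5/9 = 8.772.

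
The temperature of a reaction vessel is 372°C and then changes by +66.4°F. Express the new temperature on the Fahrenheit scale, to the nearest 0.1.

768.0°F

The 66.4°F change is an interval, so only the factor 5/9 applies: +66.4 × 5/9 = +36.8889°C.
Final Celsius temperature: 372.0000 + 36.8889 = 408.8889°C.
In Fahrenheit: 408.8889 × 1.8 + 32 = 768.0°F.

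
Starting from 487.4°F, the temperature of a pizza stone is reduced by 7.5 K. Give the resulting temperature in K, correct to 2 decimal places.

518.65 K

Initial temperature in Celsius: (487.4 - 32) × 5/9 = 253.0000°C.
The 7.5 K change is an interval; Kelvin and Celsius degrees are the same size, so ΔC = -7.5°C.
Final Celsius temperature: 253.0000 - 7.5000 = 245.5000°C.
In kelvin: 245.5000 + 273.15 = 518.65 K.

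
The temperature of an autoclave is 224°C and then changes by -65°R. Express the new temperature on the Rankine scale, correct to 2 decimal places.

829.87°R

The 65°R change is an interval, so only the factor 5/9 applies: -65 × 5/9 = -36.1111°C.
Final Celsius temperature: 224.0000 - 36.1111 = 187.8889°C.
In Rankine: 187.8889 × 1.8 + 491.67 = 829.87°R.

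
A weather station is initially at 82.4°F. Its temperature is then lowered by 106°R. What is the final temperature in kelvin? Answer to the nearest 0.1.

Initial temperature in Celsius: (82.4 - 32) × 5/9 = 28.0000°C.
The 106°R change is an interval, so only the factor 5/9 applies: -106 × 5/9 = -58.8889°C.
Final Celsius temperature: 28.0000 - 58.8889 = -30.8889°C.
In kelvin: -30.8889 + 273.15 = 242.3 K.

242.3 K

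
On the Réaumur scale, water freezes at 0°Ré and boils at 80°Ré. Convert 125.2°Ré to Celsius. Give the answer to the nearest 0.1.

156.5°C

Linear interpolation between the fixed points: C = (125.2 - 0) × 100 / (80 - 0) = 156.5000°C.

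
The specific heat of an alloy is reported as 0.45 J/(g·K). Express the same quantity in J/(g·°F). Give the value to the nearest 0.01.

0.25 J/(g·°F)

The quantity depends on a temperature interval, so only the ratio of degree sizes applies; the offset between the scales is irrelevant.
A change of 1°F is a change of 5/9 K, so per °F the value is 0.45 × 5/9 = 0.25.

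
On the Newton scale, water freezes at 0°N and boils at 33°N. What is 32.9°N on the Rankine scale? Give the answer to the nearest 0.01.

Linear interpolation between the fixed points: C = (32.9 - 0) × 100 / (33 - 0) = 99.6970°C.
Then 99.6970 × 1.8 + 491.67 = 671.12°R.

671.12°R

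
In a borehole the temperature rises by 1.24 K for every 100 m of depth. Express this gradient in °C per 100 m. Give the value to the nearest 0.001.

The quantity depends on a temperature interval, so only the ratio of degree sizes applies; the offset between the scales is irrelevant.
A change of 1 K is a change of 1°C, so 1.24 × 1 = 1.240.

1.240 °C/100 m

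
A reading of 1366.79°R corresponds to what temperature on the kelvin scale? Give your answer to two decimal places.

In Celsius: (1366.79 - 491.67) × 5/9 = 486.1778°C.
In kelvin: 486.1778 + 273.15 = 759.33 K.

759.33 K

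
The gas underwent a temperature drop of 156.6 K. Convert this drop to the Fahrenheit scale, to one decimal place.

281.9°F

For a temperature interval the offset drops out; only the factor 1.8 applies.
156.6 × 1.8 = 281.9.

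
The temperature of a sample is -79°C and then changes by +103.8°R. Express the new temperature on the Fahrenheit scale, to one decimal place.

The 103.8°R change is an interval, so only the factor 5/9 applies: +103.8 × 5/9 = +57.6667°C.
Final Celsius temperature: -79.0000 + 57.6667 = -21.3333°C.
In Fahrenheit: -21.3333 × 1.8 + 32 = -6.4°F.

-6.4°F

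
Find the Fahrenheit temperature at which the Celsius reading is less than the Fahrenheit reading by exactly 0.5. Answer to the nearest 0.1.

Let F be the Fahrenheit reading. The Celsius reading is C = 5/9·F - 17.7778.
Require C - F = -0.5: (-4/9)·F - 17.7778 = -0.5.
F = (-0.5 + 17.7778) / (-4/9) = -38.9.

-38.9°F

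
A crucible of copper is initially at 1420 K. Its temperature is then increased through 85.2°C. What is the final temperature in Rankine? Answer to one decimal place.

Initial temperature in Celsius: 1420 - 273.15 = 1146.8500°C.
Final Celsius temperature: 1146.8500 + 85.2000 = 1232.0500°C.
In Rankine: 1232.0500 × 1.8 + 491.67 = 2709.4°R.

2709.4°R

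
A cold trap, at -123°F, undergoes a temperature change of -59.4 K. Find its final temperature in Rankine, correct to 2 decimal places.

229.75°R

Initial temperature in Celsius: (-123 - 32) × 5/9 = -86.1111°C.
The 59.4 K change is an interval; Kelvin and Celsius degrees are the same size, so ΔC = -59.4°C.
Final Celsius temperature: -86.1111 - 59.4000 = -145.5111°C.
In Rankine: -145.5111 × 1.8 + 491.67 = 229.75°R.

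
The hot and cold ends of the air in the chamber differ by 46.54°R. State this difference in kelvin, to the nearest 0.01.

25.86 K

Only the scale ratio 5/9 matters for a change in temperature.
46.54 × 5/9 = 25.86.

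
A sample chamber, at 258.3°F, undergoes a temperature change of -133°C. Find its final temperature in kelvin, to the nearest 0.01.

Initial temperature in Celsius: (258.3 - 32) × 5/9 = 125.7222°C.
Final Celsius temperature: 125.7222 - 133.0000 = -7.2778°C.
In kelvin: -7.2778 + 273.15 = 265.87 K.

265.87 K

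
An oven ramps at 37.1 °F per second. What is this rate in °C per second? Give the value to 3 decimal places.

20.611 °C/second

The quantity depends on a temperature interval, so only the ratio of degree sizes applies; the offset between the scales is irrelevant.
A change of 1°F is a change of 5/9°C, so 37.1 × 5/9 = 20.611.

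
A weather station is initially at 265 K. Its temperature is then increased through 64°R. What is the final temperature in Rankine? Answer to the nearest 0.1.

541.0°R

Initial temperature in Celsius: 265 - 273.15 = -8.1500°C.
The 64°R change is an interval, so only the factor 5/9 applies: +64 × 5/9 = +35.5556°C.
Final Celsius temperature: -8.1500 + 35.5556 = 27.4056°C.
In Rankine: 27.4056 × 1.8 + 491.67 = 541.0°R.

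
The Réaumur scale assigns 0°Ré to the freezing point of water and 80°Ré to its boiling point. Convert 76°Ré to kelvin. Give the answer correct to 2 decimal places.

368.15 K

Linear interpolation between the fixed points: C = (76 - 0) × 100 / (80 - 0) = 95.0000°C.
Then 95.0000 + 273.15 = 368.15 K.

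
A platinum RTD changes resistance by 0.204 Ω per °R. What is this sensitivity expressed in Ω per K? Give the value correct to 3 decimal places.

Since only a temperature interval is involved, the additive offset between the scales drops out.
A change of 1 K is a change of 1.8°R, so per K the value is 0.204 × 1.8 = 0.367.

0.367 Ω per K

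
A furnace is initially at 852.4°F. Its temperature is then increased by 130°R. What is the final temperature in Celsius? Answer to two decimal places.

528.00°C

Initial temperature in Celsius: (852.4 - 32) × 5/9 = 455.7778°C.
The 130°R change is an interval, so only the factor 5/9 applies: +130 × 5/9 = +72.2222°C.
Final Celsius temperature: 455.7778 + 72.2222 = 528.0000°C.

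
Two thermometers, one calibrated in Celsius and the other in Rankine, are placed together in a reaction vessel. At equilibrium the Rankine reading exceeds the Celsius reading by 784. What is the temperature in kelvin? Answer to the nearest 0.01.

Let x be the Celsius reading; then the Rankine reading is 1.8·x + 491.67.
(1.8·x + 491.67) - x = 784  ⇒  (0.8)·x = 292.33  ⇒  x = 365.4125°C.
In kelvin: 365.4125 + 273.15 = 638.56 K.

638.56 K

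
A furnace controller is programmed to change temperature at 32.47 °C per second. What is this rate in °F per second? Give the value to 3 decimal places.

58.446 °F/second

The quantity depends on a temperature interval, so only the ratio of degree sizes applies; the offset between the scales is irrelevant.
A change of 1°C is a change of 1.8°F, so 32.47 × 1.8 = 58.446.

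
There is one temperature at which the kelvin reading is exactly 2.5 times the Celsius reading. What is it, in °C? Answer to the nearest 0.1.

Let C be the Celsius reading. The kelvin reading is K = 1·C + 273.15.
Require K = 2.5·C: 1·C + 273.15 = 2.5·C.
(-1.5)·C = -273.15  ⇒  C = 182.1.

182.1°C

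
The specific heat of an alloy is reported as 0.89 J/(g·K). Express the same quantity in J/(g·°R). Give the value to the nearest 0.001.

0.494 J/(g·°R)

Since only a temperature interval is involved, the additive offset between the scales drops out.
A change of 1°R is a change of 5/9 K, so per °R the value is 0.89 × 5/9 = 0.494.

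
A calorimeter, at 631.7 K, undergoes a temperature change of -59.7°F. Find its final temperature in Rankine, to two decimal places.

1077.36°R

Initial temperature in Celsius: 631.7 - 273.15 = 358.5500°C.
The 59.7°F change is an interval, so only the factor 5/9 applies: -59.7 × 5/9 = -33.1667°C.
Final Celsius temperature: 358.5500 - 33.1667 = 325.3833°C.
In Rankine: 325.3833 × 1.8 + 491.67 = 1077.36°R.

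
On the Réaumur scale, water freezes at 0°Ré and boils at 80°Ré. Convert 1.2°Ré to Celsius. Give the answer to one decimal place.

Linear interpolation between the fixed points: C = (1.2 - 0) × 100 / (80 - 0) = 1.5000°C.

1.5°C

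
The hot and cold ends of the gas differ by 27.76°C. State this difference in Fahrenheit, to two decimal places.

For a temperature interval the offset drops out; only the factor 1.8 applies.
27.76 × 1.8 = 49.97.

49.97°F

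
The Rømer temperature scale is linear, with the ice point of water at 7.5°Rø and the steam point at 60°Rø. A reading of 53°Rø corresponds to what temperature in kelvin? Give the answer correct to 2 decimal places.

Linear interpolation between the fixed points: C = (53 - 7.5) × 100 / (60 - 7.5) = 86.6667°C.
Then 86.6667 + 273.15 = 359.82 K.

359.82 K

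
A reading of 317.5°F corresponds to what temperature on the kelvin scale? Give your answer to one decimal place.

431.8 K

In Celsius: (317.5 - 32) × 5/9 = 158.6111°C.
In kelvin: 158.6111 + 273.15 = 431.8 K.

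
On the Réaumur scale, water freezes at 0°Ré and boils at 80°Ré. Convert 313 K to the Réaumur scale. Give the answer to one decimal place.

31.9°Ré

First in Celsius: 313 - 273.15 = 39.8500°C.
Linearly onto the Réaumur scale: 0 + (39.8500 / 100) × (80 - 0) = 31.9°Ré.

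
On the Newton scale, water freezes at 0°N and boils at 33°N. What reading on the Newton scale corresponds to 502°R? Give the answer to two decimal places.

1.89°N

First in Celsius: (502 - 491.67) × 5/9 = 5.7389°C.
Linearly onto the Newton scale: 0 + (5.7389 / 100) × (33 - 0) = 1.89°N.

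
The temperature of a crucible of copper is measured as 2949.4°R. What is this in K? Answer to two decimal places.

1638.56 K

In Celsius: (2949.4 - 491.67) × 5/9 = 1365.4056°C.
In kelvin: 1365.4056 + 273.15 = 1638.56 K.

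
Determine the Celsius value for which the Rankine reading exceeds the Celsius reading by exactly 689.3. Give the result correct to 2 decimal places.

247.04°C

Let C be the Celsius reading. The Rankine reading is R = 1.8·C + 491.67.
Require R - C = 689.3: (0.8)·C + 491.67 = 689.3.
C = (689.3 - 491.67) / (0.8) = 247.04.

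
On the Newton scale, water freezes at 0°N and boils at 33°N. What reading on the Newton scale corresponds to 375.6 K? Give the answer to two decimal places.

33.81°N

First in Celsius: 375.6 - 273.15 = 102.4500°C.
Linearly onto the Newton scale: 0 + (102.4500 / 100) × (33 - 0) = 33.81°N.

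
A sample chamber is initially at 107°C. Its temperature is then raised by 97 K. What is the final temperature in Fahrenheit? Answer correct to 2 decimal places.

The 97 K change is an interval; Kelvin and Celsius degrees are the same size, so ΔC = +97°C.
Final Celsius temperature: 107.0000 + 97.0000 = 204.0000°C.
In Fahrenheit: 204.0000 × 1.8 + 32 = 399.20°F.

399.20°F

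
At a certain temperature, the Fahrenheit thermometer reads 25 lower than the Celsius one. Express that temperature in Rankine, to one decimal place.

Let x be the Celsius reading; then the Fahrenheit reading is 1.8·x + 32.
(1.8·x + 32) - x = -25  ⇒  (0.8)·x = -57  ⇒  x = -71.2500°C.
In Rankine: -71.2500 × 1.8 + 491.67 = 363.4°R.

363.4°R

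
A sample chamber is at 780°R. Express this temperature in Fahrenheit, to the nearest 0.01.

320.33°F

In Celsius: (780 - 491.67) × 5/9 = 160.1833°C.
In Fahrenheit: 160.1833 × 1.8 + 32 = 320.33°F.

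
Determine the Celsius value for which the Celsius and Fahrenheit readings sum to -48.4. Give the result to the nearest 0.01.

-28.71°C

Let C be the Celsius reading. The Fahrenheit reading is F = 1.8·C + 32.
Require C + F = -48.4: (2.8)·C + 32 = -48.4.
C = (-48.4 - 32) / (2.8) = -28.71.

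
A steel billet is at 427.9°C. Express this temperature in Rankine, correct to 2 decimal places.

In Rankine: 427.9000 × 1.8 + 491.67 = 1261.89°R.

1261.89°R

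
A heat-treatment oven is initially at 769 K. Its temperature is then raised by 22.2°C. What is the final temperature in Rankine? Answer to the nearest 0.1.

Initial temperature in Celsius: 769 - 273.15 = 495.8500°C.
Final Celsius temperature: 495.8500 + 22.2000 = 518.0500°C.
In Rankine: 518.0500 × 1.8 + 491.67 = 1424.2°R.

1424.2°R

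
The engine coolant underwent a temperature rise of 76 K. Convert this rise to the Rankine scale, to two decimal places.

136.80°R

For a temperature interval the offset drops out; only the factor 1.8 applies.
76 × 1.8 = 136.80.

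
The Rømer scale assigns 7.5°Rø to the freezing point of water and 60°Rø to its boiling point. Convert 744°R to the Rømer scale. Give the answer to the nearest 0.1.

First in Celsius: (744 - 491.67) × 5/9 = 140.1833°C.
Linearly onto the Rømer scale: 7.5 + (140.1833 / 100) × (60 - 7.5) = 81.1°Rø.

81.1°Rø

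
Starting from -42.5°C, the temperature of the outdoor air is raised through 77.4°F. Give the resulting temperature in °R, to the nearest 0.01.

492.57°R

The 77.4°F change is an interval, so only the factor 5/9 applies: +77.4 × 5/9 = +43.0000°C.
Final Celsius temperature: -42.5000 + 43.0000 = 0.5000°C.
In Rankine: 0.5000 × 1.8 + 491.67 = 492.57°R.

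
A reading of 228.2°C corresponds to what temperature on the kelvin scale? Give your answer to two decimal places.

In kelvin: 228.2000 + 273.15 = 501.35 K.

501.35 K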